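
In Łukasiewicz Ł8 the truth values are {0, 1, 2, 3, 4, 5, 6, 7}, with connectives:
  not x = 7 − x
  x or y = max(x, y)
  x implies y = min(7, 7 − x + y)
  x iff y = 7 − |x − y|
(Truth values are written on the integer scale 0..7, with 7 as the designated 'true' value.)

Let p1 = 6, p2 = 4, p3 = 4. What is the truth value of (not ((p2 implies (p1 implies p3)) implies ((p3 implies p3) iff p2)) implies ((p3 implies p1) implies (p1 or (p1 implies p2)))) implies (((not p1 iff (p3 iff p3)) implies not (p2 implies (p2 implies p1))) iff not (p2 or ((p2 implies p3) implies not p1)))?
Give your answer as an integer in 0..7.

4

p1 implies p3 = 6 implies 4 = 5
p2 implies (p1 implies p3) = 4 implies 5 = 7
p3 implies p3 = 4 implies 4 = 7
(p3 implies p3) iff p2 = 7 iff 4 = 4
(p2 implies (p1 implies p3)) implies ((p3 implies p3) iff p2) = 7 implies 4 = 4
not ((p2 implies (p1 implies p3)) implies ((p3 implies p3) iff p2)) = not 4 = 3
p3 implies p1 = 4 implies 6 = 7
p1 implies p2 = 6 implies 4 = 5
p1 or (p1 implies p2) = 6 or 5 = 6
(p3 implies p1) implies (p1 or (p1 implies p2)) = 7 implies 6 = 6
not ((p2 implies (p1 implies p3)) implies ((p3 implies p3) iff p2)) implies ((p3 implies p1) implies (p1 or (p1 implies p2))) = 3 implies 6 = 7
not p1 = not 6 = 1
p3 iff p3 = 4 iff 4 = 7
not p1 iff (p3 iff p3) = 1 iff 7 = 1
p2 implies p1 = 4 implies 6 = 7
p2 implies (p2 implies p1) = 4 implies 7 = 7
not (p2 implies (p2 implies p1)) = not 7 = 0
(not p1 iff (p3 iff p3)) implies not (p2 implies (p2 implies p1)) = 1 implies 0 = 6
p2 implies p3 = 4 implies 4 = 7
not p1 = not 6 = 1
(p2 implies p3) implies not p1 = 7 implies 1 = 1
p2 or ((p2 implies p3) implies not p1) = 4 or 1 = 4
not (p2 or ((p2 implies p3) implies not p1)) = not 4 = 3
((not p1 iff (p3 iff p3)) implies not (p2 implies (p2 implies p1))) iff not (p2 or ((p2 implies p3) implies not p1)) = 6 iff 3 = 4
(not ((p2 implies (p1 implies p3)) implies ((p3 implies p3) iff p2)) implies ((p3 implies p1) implies (p1 or (p1 implies p2)))) implies (((not p1 iff (p3 iff p3)) implies not (p2 implies (p2 implies p1))) iff not (p2 or ((p2 implies p3) implies not p1))) = 7 implies 4 = 4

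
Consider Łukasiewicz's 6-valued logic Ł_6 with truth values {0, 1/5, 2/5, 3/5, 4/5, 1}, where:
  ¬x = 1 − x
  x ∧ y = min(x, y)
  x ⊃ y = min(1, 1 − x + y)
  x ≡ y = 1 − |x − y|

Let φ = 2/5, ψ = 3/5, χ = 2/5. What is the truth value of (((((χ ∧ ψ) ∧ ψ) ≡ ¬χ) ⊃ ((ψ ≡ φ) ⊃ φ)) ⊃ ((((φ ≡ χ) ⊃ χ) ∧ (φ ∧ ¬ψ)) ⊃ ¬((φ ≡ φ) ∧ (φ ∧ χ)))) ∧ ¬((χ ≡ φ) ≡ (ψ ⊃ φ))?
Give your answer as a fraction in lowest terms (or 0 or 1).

1/5

χ ∧ ψ = 2/5 ∧ 3/5 = 2/5
(χ ∧ ψ) ∧ ψ = 2/5 ∧ 3/5 = 2/5
¬χ = ¬2/5 = 3/5
((χ ∧ ψ) ∧ ψ) ≡ ¬χ = 2/5 ≡ 3/5 = 4/5
ψ ≡ φ = 3/5 ≡ 2/5 = 4/5
(ψ ≡ φ) ⊃ φ = 4/5 ⊃ 2/5 = 3/5
(((χ ∧ ψ) ∧ ψ) ≡ ¬χ) ⊃ ((ψ ≡ φ) ⊃ φ) = 4/5 ⊃ 3/5 = 4/5
φ ≡ χ = 2/5 ≡ 2/5 = 1
(φ ≡ χ) ⊃ χ = 1 ⊃ 2/5 = 2/5
¬ψ = ¬3/5 = 2/5
φ ∧ ¬ψ = 2/5 ∧ 2/5 = 2/5
((φ ≡ χ) ⊃ χ) ∧ (φ ∧ ¬ψ) = 2/5 ∧ 2/5 = 2/5
φ ≡ φ = 2/5 ≡ 2/5 = 1
φ ∧ χ = 2/5 ∧ 2/5 = 2/5
(φ ≡ φ) ∧ (φ ∧ χ) = 1 ∧ 2/5 = 2/5
¬((φ ≡ φ) ∧ (φ ∧ χ)) = ¬2/5 = 3/5
(((φ ≡ χ) ⊃ χ) ∧ (φ ∧ ¬ψ)) ⊃ ¬((φ ≡ φ) ∧ (φ ∧ χ)) = 2/5 ⊃ 3/5 = 1
((((χ ∧ ψ) ∧ ψ) ≡ ¬χ) ⊃ ((ψ ≡ φ) ⊃ φ)) ⊃ ((((φ ≡ χ) ⊃ χ) ∧ (φ ∧ ¬ψ)) ⊃ ¬((φ ≡ φ) ∧ (φ ∧ χ))) = 4/5 ⊃ 1 = 1
χ ≡ φ = 2/5 ≡ 2/5 = 1
ψ ⊃ φ = 3/5 ⊃ 2/5 = 4/5
(χ ≡ φ) ≡ (ψ ⊃ φ) = 1 ≡ 4/5 = 4/5
¬((χ ≡ φ) ≡ (ψ ⊃ φ)) = ¬4/5 = 1/5
(((((χ ∧ ψ) ∧ ψ) ≡ ¬χ) ⊃ ((ψ ≡ φ) ⊃ φ)) ⊃ ((((φ ≡ χ) ⊃ χ) ∧ (φ ∧ ¬ψ)) ⊃ ¬((φ ≡ φ) ∧ (φ ∧ χ)))) ∧ ¬((χ ≡ φ) ≡ (ψ ⊃ φ)) = 1 ∧ 1/5 = 1/5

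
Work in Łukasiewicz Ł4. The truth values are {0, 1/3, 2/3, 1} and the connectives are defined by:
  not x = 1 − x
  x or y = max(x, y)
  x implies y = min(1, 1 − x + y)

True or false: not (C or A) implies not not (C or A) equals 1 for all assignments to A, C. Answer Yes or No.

Counterexample: take A = 0, C = 0.
C or A = 0 or 0 = 0
not (C or A) = not 0 = 1
C or A = 0 or 0 = 0
not (C or A) = not 0 = 1
not not (C or A) = not 1 = 0
not (C or A) implies not not (C or A) = 1 implies 0 = 0
This gives 0 ≠ 1.

No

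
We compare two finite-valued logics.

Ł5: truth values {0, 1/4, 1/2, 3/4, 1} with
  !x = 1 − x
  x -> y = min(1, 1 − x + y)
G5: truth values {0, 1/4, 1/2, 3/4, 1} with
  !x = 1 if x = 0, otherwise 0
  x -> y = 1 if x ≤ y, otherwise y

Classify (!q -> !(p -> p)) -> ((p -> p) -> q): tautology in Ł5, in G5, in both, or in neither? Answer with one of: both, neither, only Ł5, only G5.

only Ł5

In Ł5: every assignment gives 1 — tautology.
In G5: at p = 0, q = 1/4 the value is 1/4 — not a tautology.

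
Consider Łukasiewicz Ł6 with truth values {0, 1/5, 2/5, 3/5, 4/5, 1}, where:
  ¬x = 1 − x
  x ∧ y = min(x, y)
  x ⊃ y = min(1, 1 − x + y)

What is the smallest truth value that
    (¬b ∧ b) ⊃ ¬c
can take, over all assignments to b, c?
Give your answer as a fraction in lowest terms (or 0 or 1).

3/5

Take b = 2/5, c = 1:
¬b = ¬2/5 = 3/5
¬b ∧ b = 3/5 ∧ 2/5 = 2/5
¬c = ¬1 = 0
(¬b ∧ b) ⊃ ¬c = 2/5 ⊃ 0 = 3/5
No assignment yields a value below 3/5, so this is the minimum.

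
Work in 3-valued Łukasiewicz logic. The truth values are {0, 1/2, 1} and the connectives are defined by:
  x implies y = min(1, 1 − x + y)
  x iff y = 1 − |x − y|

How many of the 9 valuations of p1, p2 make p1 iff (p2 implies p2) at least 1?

3

p1 = 0, p2 = 0 ↦ 0  <
p1 = 0, p2 = 1/2 ↦ 0  <
p1 = 0, p2 = 1 ↦ 0  <
p1 = 1/2, p2 = 0 ↦ 1/2  <
p1 = 1/2, p2 = 1/2 ↦ 1/2  <
p1 = 1/2, p2 = 1 ↦ 1/2  <
p1 = 1, p2 = 0 ↦ 1  ≥
p1 = 1, p2 = 1/2 ↦ 1  ≥
p1 = 1, p2 = 1 ↦ 1  ≥
So 3 of the 9 assignments meet the threshold.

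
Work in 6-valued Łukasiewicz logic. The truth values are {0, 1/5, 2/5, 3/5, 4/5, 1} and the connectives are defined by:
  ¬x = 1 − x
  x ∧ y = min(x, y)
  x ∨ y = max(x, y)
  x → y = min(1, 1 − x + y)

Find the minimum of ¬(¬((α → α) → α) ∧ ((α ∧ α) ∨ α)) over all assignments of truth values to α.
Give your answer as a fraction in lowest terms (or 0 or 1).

3/5

Take α = 2/5:
α → α = 2/5 → 2/5 = 1
(α → α) → α = 1 → 2/5 = 2/5
¬((α → α) → α) = ¬2/5 = 3/5
α ∧ α = 2/5 ∧ 2/5 = 2/5
(α ∧ α) ∨ α = 2/5 ∨ 2/5 = 2/5
¬((α → α) → α) ∧ ((α ∧ α) ∨ α) = 3/5 ∧ 2/5 = 2/5
¬(¬((α → α) → α) ∧ ((α ∧ α) ∨ α)) = ¬2/5 = 3/5
No assignment yields a value below 3/5, so this is the minimum.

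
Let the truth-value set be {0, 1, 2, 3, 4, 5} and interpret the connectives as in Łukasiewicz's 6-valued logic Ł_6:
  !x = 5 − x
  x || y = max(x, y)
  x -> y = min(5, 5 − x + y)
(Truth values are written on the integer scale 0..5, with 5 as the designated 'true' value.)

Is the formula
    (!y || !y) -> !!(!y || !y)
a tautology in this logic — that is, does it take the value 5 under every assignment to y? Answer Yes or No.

Yes

y = 0 ↦ 5
y = 1 ↦ 5
y = 2 ↦ 5
y = 3 ↦ 5
y = 4 ↦ 5
y = 5 ↦ 5
Every assignment gives a value ≥ 5.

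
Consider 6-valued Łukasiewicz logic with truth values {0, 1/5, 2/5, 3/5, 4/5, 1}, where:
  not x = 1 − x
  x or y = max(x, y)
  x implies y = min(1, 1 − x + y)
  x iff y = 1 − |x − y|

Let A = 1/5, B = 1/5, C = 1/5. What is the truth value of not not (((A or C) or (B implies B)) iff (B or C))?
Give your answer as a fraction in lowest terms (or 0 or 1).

A or C = 1/5 or 1/5 = 1/5
B implies B = 1/5 implies 1/5 = 1
(A or C) or (B implies B) = 1/5 or 1 = 1
B or C = 1/5 or 1/5 = 1/5
((A or C) or (B implies B)) iff (B or C) = 1 iff 1/5 = 1/5
not (((A or C) or (B implies B)) iff (B or C)) = not 1/5 = 4/5
not not (((A or C) or (B implies B)) iff (B or C)) = not 4/5 = 1/5

1/5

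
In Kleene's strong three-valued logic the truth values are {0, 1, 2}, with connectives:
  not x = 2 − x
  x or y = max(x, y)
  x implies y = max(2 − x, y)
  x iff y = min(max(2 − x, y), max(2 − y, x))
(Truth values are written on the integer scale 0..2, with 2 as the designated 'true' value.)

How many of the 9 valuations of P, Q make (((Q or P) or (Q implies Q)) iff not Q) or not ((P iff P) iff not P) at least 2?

5

P = 0, Q = 0 ↦ 2  ≥
P = 0, Q = 1 ↦ 1  <
P = 0, Q = 2 ↦ 0  <
P = 1, Q = 0 ↦ 2  ≥
P = 1, Q = 1 ↦ 1  <
P = 1, Q = 2 ↦ 1  <
P = 2, Q = 0 ↦ 2  ≥
P = 2, Q = 1 ↦ 2  ≥
P = 2, Q = 2 ↦ 2  ≥
So 5 of the 9 assignments meet the threshold.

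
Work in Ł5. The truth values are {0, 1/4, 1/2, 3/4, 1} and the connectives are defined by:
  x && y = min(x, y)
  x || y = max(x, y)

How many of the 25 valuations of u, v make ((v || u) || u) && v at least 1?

value 1: 5 assignments (counts)
value 3/4: 5 assignments
value 1/2: 5 assignments
value 1/4: 5 assignments
value 0: 5 assignments
So 5 of the 25 assignments meet the threshold.

5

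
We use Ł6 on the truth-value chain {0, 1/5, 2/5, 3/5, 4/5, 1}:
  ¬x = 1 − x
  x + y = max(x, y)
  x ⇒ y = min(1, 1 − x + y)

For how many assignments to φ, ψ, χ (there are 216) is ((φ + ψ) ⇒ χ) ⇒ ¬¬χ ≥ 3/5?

value 1: 91 assignments (counts)
value 4/5: 61 assignments (counts)
value 3/5: 37 assignments (counts)
value 2/5: 19 assignments
value 1/5: 7 assignments
value 0: 1 assignment
So 189 of the 216 assignments meet the threshold.

189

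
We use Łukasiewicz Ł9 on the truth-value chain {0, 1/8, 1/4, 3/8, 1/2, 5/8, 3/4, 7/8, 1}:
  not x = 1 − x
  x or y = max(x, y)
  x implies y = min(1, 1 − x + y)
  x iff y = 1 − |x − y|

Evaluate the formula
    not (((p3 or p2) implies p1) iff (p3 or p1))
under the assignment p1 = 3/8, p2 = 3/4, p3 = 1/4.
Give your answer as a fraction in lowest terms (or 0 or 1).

1/4

p3 or p2 = 1/4 or 3/4 = 3/4
(p3 or p2) implies p1 = 3/4 implies 3/8 = 5/8
p3 or p1 = 1/4 or 3/8 = 3/8
((p3 or p2) implies p1) iff (p3 or p1) = 5/8 iff 3/8 = 3/4
not (((p3 or p2) implies p1) iff (p3 or p1)) = not 3/4 = 1/4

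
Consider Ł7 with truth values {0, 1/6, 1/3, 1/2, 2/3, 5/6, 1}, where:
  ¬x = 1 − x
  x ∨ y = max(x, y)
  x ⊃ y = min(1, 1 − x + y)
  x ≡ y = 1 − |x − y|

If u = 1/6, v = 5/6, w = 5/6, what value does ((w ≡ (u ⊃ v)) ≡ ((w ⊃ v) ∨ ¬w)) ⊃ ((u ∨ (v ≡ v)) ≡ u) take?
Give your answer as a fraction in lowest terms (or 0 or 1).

u ⊃ v = 1/6 ⊃ 5/6 = 1
w ≡ (u ⊃ v) = 5/6 ≡ 1 = 5/6
w ⊃ v = 5/6 ⊃ 5/6 = 1
¬w = ¬5/6 = 1/6
(w ⊃ v) ∨ ¬w = 1 ∨ 1/6 = 1
(w ≡ (u ⊃ v)) ≡ ((w ⊃ v) ∨ ¬w) = 5/6 ≡ 1 = 5/6
v ≡ v = 5/6 ≡ 5/6 = 1
u ∨ (v ≡ v) = 1/6 ∨ 1 = 1
(u ∨ (v ≡ v)) ≡ u = 1 ≡ 1/6 = 1/6
((w ≡ (u ⊃ v)) ≡ ((w ⊃ v) ∨ ¬w)) ⊃ ((u ∨ (v ≡ v)) ≡ u) = 5/6 ⊃ 1/6 = 1/3

1/3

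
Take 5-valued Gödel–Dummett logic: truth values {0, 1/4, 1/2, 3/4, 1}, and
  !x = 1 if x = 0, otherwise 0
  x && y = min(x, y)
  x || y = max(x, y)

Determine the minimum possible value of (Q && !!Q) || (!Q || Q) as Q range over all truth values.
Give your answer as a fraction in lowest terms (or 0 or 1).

Take Q = 1/4:
!Q = !1/4 = 0
!!Q = !0 = 1
Q && !!Q = 1/4 && 1 = 1/4
!Q = !1/4 = 0
!Q || Q = 0 || 1/4 = 1/4
(Q && !!Q) || (!Q || Q) = 1/4 || 1/4 = 1/4
No assignment yields a value below 1/4, so this is the minimum.

1/4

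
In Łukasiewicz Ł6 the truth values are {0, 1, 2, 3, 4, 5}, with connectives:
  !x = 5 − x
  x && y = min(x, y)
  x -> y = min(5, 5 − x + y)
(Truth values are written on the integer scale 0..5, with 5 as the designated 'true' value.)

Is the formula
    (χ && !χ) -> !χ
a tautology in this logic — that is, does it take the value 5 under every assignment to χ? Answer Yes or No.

Yes

χ = 0 ↦ 5
χ = 1 ↦ 5
χ = 2 ↦ 5
χ = 3 ↦ 5
χ = 4 ↦ 5
χ = 5 ↦ 5
Every assignment gives a value ≥ 5.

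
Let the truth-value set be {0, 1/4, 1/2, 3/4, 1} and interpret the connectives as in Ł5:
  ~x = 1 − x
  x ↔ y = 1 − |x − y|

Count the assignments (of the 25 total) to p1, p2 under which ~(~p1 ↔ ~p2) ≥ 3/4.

6

value 1: 2 assignments (counts)
value 3/4: 4 assignments (counts)
value 1/2: 6 assignments
value 1/4: 8 assignments
value 0: 5 assignments
So 6 of the 25 assignments meet the threshold.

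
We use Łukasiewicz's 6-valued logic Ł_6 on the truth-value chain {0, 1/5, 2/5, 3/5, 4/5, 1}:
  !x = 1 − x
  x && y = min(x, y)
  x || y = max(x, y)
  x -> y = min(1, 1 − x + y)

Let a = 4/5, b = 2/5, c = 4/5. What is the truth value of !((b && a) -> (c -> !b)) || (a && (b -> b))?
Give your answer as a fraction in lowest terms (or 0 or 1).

b && a = 2/5 && 4/5 = 2/5
!b = !2/5 = 3/5
c -> !b = 4/5 -> 3/5 = 4/5
(b && a) -> (c -> !b) = 2/5 -> 4/5 = 1
!((b && a) -> (c -> !b)) = !1 = 0
b -> b = 2/5 -> 2/5 = 1
a && (b -> b) = 4/5 && 1 = 4/5
!((b && a) -> (c -> !b)) || (a && (b -> b)) = 0 || 4/5 = 4/5

4/5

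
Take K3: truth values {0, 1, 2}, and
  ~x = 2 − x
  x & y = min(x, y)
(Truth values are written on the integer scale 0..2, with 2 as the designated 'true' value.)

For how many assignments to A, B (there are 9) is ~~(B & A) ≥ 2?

1

A = 0, B = 0 ↦ 0  <
A = 0, B = 1 ↦ 0  <
A = 0, B = 2 ↦ 0  <
A = 1, B = 0 ↦ 0  <
A = 1, B = 1 ↦ 1  <
A = 1, B = 2 ↦ 1  <
A = 2, B = 0 ↦ 0  <
A = 2, B = 1 ↦ 1  <
A = 2, B = 2 ↦ 2  ≥
So 1 of the 9 assignments meets the threshold.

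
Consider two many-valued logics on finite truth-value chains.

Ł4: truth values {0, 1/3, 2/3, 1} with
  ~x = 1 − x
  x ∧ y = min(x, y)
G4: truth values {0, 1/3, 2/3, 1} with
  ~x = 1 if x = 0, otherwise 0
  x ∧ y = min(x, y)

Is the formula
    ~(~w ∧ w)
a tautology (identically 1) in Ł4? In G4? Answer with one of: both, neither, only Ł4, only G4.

only G4

In Ł4: at w = 1/3 the value is 2/3 — not a tautology.
In G4: every assignment gives 1 — tautology.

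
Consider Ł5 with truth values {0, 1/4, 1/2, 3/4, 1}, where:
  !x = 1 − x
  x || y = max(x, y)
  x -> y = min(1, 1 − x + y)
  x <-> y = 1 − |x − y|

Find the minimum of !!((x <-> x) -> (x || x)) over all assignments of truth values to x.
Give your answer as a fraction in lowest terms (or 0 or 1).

Take x = 0:
x <-> x = 0 <-> 0 = 1
x || x = 0 || 0 = 0
(x <-> x) -> (x || x) = 1 -> 0 = 0
!((x <-> x) -> (x || x)) = !0 = 1
!!((x <-> x) -> (x || x)) = !1 = 0
No assignment yields a value below 0, so this is the minimum.

0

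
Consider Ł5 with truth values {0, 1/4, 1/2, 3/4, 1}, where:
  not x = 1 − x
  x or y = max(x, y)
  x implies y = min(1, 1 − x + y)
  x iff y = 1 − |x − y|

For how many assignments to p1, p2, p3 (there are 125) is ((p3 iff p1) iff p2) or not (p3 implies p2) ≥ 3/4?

77

value 1: 29 assignments (counts)
value 3/4: 48 assignments (counts)
value 1/2: 32 assignments
value 1/4: 13 assignments
value 0: 3 assignments
So 77 of the 125 assignments meet the threshold.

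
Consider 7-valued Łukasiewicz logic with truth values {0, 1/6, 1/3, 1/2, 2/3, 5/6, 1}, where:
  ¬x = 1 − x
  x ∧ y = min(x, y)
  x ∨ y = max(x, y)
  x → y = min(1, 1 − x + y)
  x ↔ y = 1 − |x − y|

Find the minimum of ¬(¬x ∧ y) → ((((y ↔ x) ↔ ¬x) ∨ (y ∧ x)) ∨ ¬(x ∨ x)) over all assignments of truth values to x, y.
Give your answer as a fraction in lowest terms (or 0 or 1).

Take x = 1, y = 1/2:
¬x = ¬1 = 0
¬x ∧ y = 0 ∧ 1/2 = 0
¬(¬x ∧ y) = ¬0 = 1
y ↔ x = 1/2 ↔ 1 = 1/2
¬x = ¬1 = 0
(y ↔ x) ↔ ¬x = 1/2 ↔ 0 = 1/2
y ∧ x = 1/2 ∧ 1 = 1/2
((y ↔ x) ↔ ¬x) ∨ (y ∧ x) = 1/2 ∨ 1/2 = 1/2
x ∨ x = 1 ∨ 1 = 1
¬(x ∨ x) = ¬1 = 0
(((y ↔ x) ↔ ¬x) ∨ (y ∧ x)) ∨ ¬(x ∨ x) = 1/2 ∨ 0 = 1/2
¬(¬x ∧ y) → ((((y ↔ x) ↔ ¬x) ∨ (y ∧ x)) ∨ ¬(x ∨ x)) = 1 → 1/2 = 1/2
No assignment yields a value below 1/2, so this is the minimum.

1/2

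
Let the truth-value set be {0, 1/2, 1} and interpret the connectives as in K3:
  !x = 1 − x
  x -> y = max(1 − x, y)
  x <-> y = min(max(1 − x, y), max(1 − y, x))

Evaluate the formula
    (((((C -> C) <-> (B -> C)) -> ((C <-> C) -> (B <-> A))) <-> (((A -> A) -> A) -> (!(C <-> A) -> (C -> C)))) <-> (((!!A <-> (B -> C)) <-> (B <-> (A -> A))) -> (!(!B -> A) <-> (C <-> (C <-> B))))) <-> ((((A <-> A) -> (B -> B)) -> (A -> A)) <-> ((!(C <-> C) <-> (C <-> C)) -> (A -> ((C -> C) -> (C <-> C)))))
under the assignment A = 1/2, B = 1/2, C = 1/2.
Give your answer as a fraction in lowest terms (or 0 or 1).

C -> C = 1/2 -> 1/2 = 1/2
B -> C = 1/2 -> 1/2 = 1/2
(C -> C) <-> (B -> C) = 1/2 <-> 1/2 = 1/2
C <-> C = 1/2 <-> 1/2 = 1/2
B <-> A = 1/2 <-> 1/2 = 1/2
(C <-> C) -> (B <-> A) = 1/2 -> 1/2 = 1/2
((C -> C) <-> (B -> C)) -> ((C <-> C) -> (B <-> A)) = 1/2 -> 1/2 = 1/2
A -> A = 1/2 -> 1/2 = 1/2
(A -> A) -> A = 1/2 -> 1/2 = 1/2
C <-> A = 1/2 <-> 1/2 = 1/2
!(C <-> A) = !1/2 = 1/2
C -> C = 1/2 -> 1/2 = 1/2
!(C <-> A) -> (C -> C) = 1/2 -> 1/2 = 1/2
((A -> A) -> A) -> (!(C <-> A) -> (C -> C)) = 1/2 -> 1/2 = 1/2
(((C -> C) <-> (B -> C)) -> ((C <-> C) -> (B <-> A))) <-> (((A -> A) -> A) -> (!(C <-> A) -> (C -> C))) = 1/2 <-> 1/2 = 1/2
!A = !1/2 = 1/2
!!A = !1/2 = 1/2
B -> C = 1/2 -> 1/2 = 1/2
!!A <-> (B -> C) = 1/2 <-> 1/2 = 1/2
A -> A = 1/2 -> 1/2 = 1/2
B <-> (A -> A) = 1/2 <-> 1/2 = 1/2
(!!A <-> (B -> C)) <-> (B <-> (A -> A)) = 1/2 <-> 1/2 = 1/2
!B = !1/2 = 1/2
!B -> A = 1/2 -> 1/2 = 1/2
!(!B -> A) = !1/2 = 1/2
C <-> B = 1/2 <-> 1/2 = 1/2
C <-> (C <-> B) = 1/2 <-> 1/2 = 1/2
!(!B -> A) <-> (C <-> (C <-> B)) = 1/2 <-> 1/2 = 1/2
((!!A <-> (B -> C)) <-> (B <-> (A -> A))) -> (!(!B -> A) <-> (C <-> (C <-> B))) = 1/2 -> 1/2 = 1/2
((((C -> C) <-> (B -> C)) -> ((C <-> C) -> (B <-> A))) <-> (((A -> A) -> A) -> (!(C <-> A) -> (C -> C)))) <-> (((!!A <-> (B -> C)) <-> (B <-> (A -> A))) -> (!(!B -> A) <-> (C <-> (C <-> B)))) = 1/2 <-> 1/2 = 1/2
A <-> A = 1/2 <-> 1/2 = 1/2
B -> B = 1/2 -> 1/2 = 1/2
(A <-> A) -> (B -> B) = 1/2 -> 1/2 = 1/2
A -> A = 1/2 -> 1/2 = 1/2
((A <-> A) -> (B -> B)) -> (A -> A) = 1/2 -> 1/2 = 1/2
C <-> C = 1/2 <-> 1/2 = 1/2
!(C <-> C) = !1/2 = 1/2
C <-> C = 1/2 <-> 1/2 = 1/2
!(C <-> C) <-> (C <-> C) = 1/2 <-> 1/2 = 1/2
C -> C = 1/2 -> 1/2 = 1/2
C <-> C = 1/2 <-> 1/2 = 1/2
(C -> C) -> (C <-> C) = 1/2 -> 1/2 = 1/2
A -> ((C -> C) -> (C <-> C)) = 1/2 -> 1/2 = 1/2
(!(C <-> C) <-> (C <-> C)) -> (A -> ((C -> C) -> (C <-> C))) = 1/2 -> 1/2 = 1/2
(((A <-> A) -> (B -> B)) -> (A -> A)) <-> ((!(C <-> C) <-> (C <-> C)) -> (A -> ((C -> C) -> (C <-> C)))) = 1/2 <-> 1/2 = 1/2
(((((C -> C) <-> (B -> C)) -> ((C <-> C) -> (B <-> A))) <-> (((A -> A) -> A) -> (!(C <-> A) -> (C -> C)))) <-> (((!!A <-> (B -> C)) <-> (B <-> (A -> A))) -> (!(!B -> A) <-> (C <-> (C <-> B))))) <-> ((((A <-> A) -> (B -> B)) -> (A -> A)) <-> ((!(C <-> C) <-> (C <-> C)) -> (A -> ((C -> C) -> (C <-> C))))) = 1/2 <-> 1/2 = 1/2

1/2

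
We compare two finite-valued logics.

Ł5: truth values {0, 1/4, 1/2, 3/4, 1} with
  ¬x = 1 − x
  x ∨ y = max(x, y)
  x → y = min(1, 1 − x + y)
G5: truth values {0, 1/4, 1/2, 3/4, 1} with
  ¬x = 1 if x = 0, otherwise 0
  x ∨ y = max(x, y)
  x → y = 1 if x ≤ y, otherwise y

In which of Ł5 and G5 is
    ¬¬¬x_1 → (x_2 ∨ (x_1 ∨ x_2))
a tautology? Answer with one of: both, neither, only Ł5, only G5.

In Ł5: at x_1 = 0, x_2 = 0 the value is 0 — not a tautology.
In G5: at x_1 = 0, x_2 = 0 the value is 0 — not a tautology.

neither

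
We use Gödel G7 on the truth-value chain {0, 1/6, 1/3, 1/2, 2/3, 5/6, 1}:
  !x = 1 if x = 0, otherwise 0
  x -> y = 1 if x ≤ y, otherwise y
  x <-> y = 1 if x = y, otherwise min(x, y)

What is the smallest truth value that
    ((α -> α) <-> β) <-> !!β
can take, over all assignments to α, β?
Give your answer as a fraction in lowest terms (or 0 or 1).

Take α = 0, β = 1/6:
α -> α = 0 -> 0 = 1
(α -> α) <-> β = 1 <-> 1/6 = 1/6
!β = !1/6 = 0
!!β = !0 = 1
((α -> α) <-> β) <-> !!β = 1/6 <-> 1 = 1/6
No assignment yields a value below 1/6, so this is the minimum.

1/6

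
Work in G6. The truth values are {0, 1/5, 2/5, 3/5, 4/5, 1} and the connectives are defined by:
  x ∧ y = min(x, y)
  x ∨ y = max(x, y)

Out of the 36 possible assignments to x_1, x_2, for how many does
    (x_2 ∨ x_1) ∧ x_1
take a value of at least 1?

6

value 1: 6 assignments (counts)
value 4/5: 6 assignments
value 3/5: 6 assignments
value 2/5: 6 assignments
value 1/5: 6 assignments
value 0: 6 assignments
So 6 of the 36 assignments meet the threshold.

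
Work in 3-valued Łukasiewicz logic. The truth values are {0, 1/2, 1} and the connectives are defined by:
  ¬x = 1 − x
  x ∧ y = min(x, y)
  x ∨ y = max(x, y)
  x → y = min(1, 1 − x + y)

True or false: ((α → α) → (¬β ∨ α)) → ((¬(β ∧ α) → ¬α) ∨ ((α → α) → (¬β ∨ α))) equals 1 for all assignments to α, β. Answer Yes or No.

Yes

α = 0, β = 0 ↦ 1
α = 0, β = 1/2 ↦ 1
α = 0, β = 1 ↦ 1
α = 1/2, β = 0 ↦ 1
α = 1/2, β = 1/2 ↦ 1
α = 1/2, β = 1 ↦ 1
α = 1, β = 0 ↦ 1
α = 1, β = 1/2 ↦ 1
α = 1, β = 1 ↦ 1
Every assignment gives a value ≥ 1.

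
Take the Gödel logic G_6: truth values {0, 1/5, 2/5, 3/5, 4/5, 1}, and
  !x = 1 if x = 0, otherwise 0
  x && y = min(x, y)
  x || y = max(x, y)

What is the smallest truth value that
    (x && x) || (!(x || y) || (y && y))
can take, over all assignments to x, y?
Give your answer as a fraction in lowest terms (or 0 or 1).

1/5

Take x = 0, y = 1/5:
x && x = 0 && 0 = 0
x || y = 0 || 1/5 = 1/5
!(x || y) = !1/5 = 0
y && y = 1/5 && 1/5 = 1/5
!(x || y) || (y && y) = 0 || 1/5 = 1/5
(x && x) || (!(x || y) || (y && y)) = 0 || 1/5 = 1/5
No assignment yields a value below 1/5, so this is the minimum.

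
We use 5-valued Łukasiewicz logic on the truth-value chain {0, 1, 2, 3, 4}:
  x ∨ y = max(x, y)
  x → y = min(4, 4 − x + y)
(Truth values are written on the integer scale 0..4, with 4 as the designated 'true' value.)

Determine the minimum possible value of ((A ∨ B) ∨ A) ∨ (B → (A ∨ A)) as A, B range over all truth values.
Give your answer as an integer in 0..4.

Take A = 0, B = 2:
A ∨ B = 0 ∨ 2 = 2
(A ∨ B) ∨ A = 2 ∨ 0 = 2
A ∨ A = 0 ∨ 0 = 0
B → (A ∨ A) = 2 → 0 = 2
((A ∨ B) ∨ A) ∨ (B → (A ∨ A)) = 2 ∨ 2 = 2
No assignment yields a value below 2, so this is the minimum.

2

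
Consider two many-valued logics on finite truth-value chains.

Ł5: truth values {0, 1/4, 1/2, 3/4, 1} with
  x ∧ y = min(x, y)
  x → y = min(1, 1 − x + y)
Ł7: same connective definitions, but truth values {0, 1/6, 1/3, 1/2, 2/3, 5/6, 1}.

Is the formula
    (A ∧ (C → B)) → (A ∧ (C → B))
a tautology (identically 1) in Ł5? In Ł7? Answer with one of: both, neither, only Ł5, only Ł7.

both

In Ł5: every assignment gives 1 — tautology.
In Ł7: every assignment gives 1 — tautology.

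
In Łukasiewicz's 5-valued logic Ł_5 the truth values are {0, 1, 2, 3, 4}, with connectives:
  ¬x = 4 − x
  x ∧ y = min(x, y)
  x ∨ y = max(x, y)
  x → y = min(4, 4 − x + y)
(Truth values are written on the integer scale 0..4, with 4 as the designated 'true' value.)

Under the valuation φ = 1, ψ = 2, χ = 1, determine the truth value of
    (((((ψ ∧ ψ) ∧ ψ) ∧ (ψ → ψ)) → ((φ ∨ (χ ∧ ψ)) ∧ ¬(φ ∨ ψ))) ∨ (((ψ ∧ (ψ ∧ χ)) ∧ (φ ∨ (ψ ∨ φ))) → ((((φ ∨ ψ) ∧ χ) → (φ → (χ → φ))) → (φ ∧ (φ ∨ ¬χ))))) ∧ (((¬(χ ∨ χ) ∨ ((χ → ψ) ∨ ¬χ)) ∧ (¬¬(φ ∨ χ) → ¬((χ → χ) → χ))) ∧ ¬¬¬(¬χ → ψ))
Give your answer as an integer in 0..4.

1

ψ ∧ ψ = 2 ∧ 2 = 2
(ψ ∧ ψ) ∧ ψ = 2 ∧ 2 = 2
ψ → ψ = 2 → 2 = 4
((ψ ∧ ψ) ∧ ψ) ∧ (ψ → ψ) = 2 ∧ 4 = 2
χ ∧ ψ = 1 ∧ 2 = 1
φ ∨ (χ ∧ ψ) = 1 ∨ 1 = 1
φ ∨ ψ = 1 ∨ 2 = 2
¬(φ ∨ ψ) = ¬2 = 2
(φ ∨ (χ ∧ ψ)) ∧ ¬(φ ∨ ψ) = 1 ∧ 2 = 1
(((ψ ∧ ψ) ∧ ψ) ∧ (ψ → ψ)) → ((φ ∨ (χ ∧ ψ)) ∧ ¬(φ ∨ ψ)) = 2 → 1 = 3
ψ ∧ χ = 2 ∧ 1 = 1
ψ ∧ (ψ ∧ χ) = 2 ∧ 1 = 1
ψ ∨ φ = 2 ∨ 1 = 2
φ ∨ (ψ ∨ φ) = 1 ∨ 2 = 2
(ψ ∧ (ψ ∧ χ)) ∧ (φ ∨ (ψ ∨ φ)) = 1 ∧ 2 = 1
φ ∨ ψ = 1 ∨ 2 = 2
(φ ∨ ψ) ∧ χ = 2 ∧ 1 = 1
χ → φ = 1 → 1 = 4
φ → (χ → φ) = 1 → 4 = 4
((φ ∨ ψ) ∧ χ) → (φ → (χ → φ)) = 1 → 4 = 4
¬χ = ¬1 = 3
φ ∨ ¬χ = 1 ∨ 3 = 3
φ ∧ (φ ∨ ¬χ) = 1 ∧ 3 = 1
(((φ ∨ ψ) ∧ χ) → (φ → (χ → φ))) → (φ ∧ (φ ∨ ¬χ)) = 4 → 1 = 1
((ψ ∧ (ψ ∧ χ)) ∧ (φ ∨ (ψ ∨ φ))) → ((((φ ∨ ψ) ∧ χ) → (φ → (χ → φ))) → (φ ∧ (φ ∨ ¬χ))) = 1 → 1 = 4
((((ψ ∧ ψ) ∧ ψ) ∧ (ψ → ψ)) → ((φ ∨ (χ ∧ ψ)) ∧ ¬(φ ∨ ψ))) ∨ (((ψ ∧ (ψ ∧ χ)) ∧ (φ ∨ (ψ ∨ φ))) → ((((φ ∨ ψ) ∧ χ) → (φ → (χ → φ))) → (φ ∧ (φ ∨ ¬χ)))) = 3 ∨ 4 = 4
χ ∨ χ = 1 ∨ 1 = 1
¬(χ ∨ χ) = ¬1 = 3
χ → ψ = 1 → 2 = 4
¬χ = ¬1 = 3
(χ → ψ) ∨ ¬χ = 4 ∨ 3 = 4
¬(χ ∨ χ) ∨ ((χ → ψ) ∨ ¬χ) = 3 ∨ 4 = 4
φ ∨ χ = 1 ∨ 1 = 1
¬(φ ∨ χ) = ¬1 = 3
¬¬(φ ∨ χ) = ¬3 = 1
χ → χ = 1 → 1 = 4
(χ → χ) → χ = 4 → 1 = 1
¬((χ → χ) → χ) = ¬1 = 3
¬¬(φ ∨ χ) → ¬((χ → χ) → χ) = 1 → 3 = 4
(¬(χ ∨ χ) ∨ ((χ → ψ) ∨ ¬χ)) ∧ (¬¬(φ ∨ χ) → ¬((χ → χ) → χ)) = 4 ∧ 4 = 4
¬χ = ¬1 = 3
¬χ → ψ = 3 → 2 = 3
¬(¬χ → ψ) = ¬3 = 1
¬¬(¬χ → ψ) = ¬1 = 3
¬¬¬(¬χ → ψ) = ¬3 = 1
((¬(χ ∨ χ) ∨ ((χ → ψ) ∨ ¬χ)) ∧ (¬¬(φ ∨ χ) → ¬((χ → χ) → χ))) ∧ ¬¬¬(¬χ → ψ) = 4 ∧ 1 = 1
(((((ψ ∧ ψ) ∧ ψ) ∧ (ψ → ψ)) → ((φ ∨ (χ ∧ ψ)) ∧ ¬(φ ∨ ψ))) ∨ (((ψ ∧ (ψ ∧ χ)) ∧ (φ ∨ (ψ ∨ φ))) → ((((φ ∨ ψ) ∧ χ) → (φ → (χ → φ))) → (φ ∧ (φ ∨ ¬χ))))) ∧ (((¬(χ ∨ χ) ∨ ((χ → ψ) ∨ ¬χ)) ∧ (¬¬(φ ∨ χ) → ¬((χ → χ) → χ))) ∧ ¬¬¬(¬χ → ψ)) = 4 ∧ 1 = 1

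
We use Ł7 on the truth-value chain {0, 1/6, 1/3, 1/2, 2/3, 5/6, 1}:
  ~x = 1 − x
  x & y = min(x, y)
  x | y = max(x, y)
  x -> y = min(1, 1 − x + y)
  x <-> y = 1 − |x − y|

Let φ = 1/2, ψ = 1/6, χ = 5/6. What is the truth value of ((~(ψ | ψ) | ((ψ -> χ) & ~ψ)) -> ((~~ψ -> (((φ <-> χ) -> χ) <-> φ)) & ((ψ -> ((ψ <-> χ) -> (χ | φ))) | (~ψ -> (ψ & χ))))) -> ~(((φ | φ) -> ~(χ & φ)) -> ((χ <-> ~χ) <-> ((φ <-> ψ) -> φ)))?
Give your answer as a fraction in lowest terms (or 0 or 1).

1/2

ψ | ψ = 1/6 | 1/6 = 1/6
~(ψ | ψ) = ~1/6 = 5/6
ψ -> χ = 1/6 -> 5/6 = 1
~ψ = ~1/6 = 5/6
(ψ -> χ) & ~ψ = 1 & 5/6 = 5/6
~(ψ | ψ) | ((ψ -> χ) & ~ψ) = 5/6 | 5/6 = 5/6
~ψ = ~1/6 = 5/6
~~ψ = ~5/6 = 1/6
φ <-> χ = 1/2 <-> 5/6 = 2/3
(φ <-> χ) -> χ = 2/3 -> 5/6 = 1
((φ <-> χ) -> χ) <-> φ = 1 <-> 1/2 = 1/2
~~ψ -> (((φ <-> χ) -> χ) <-> φ) = 1/6 -> 1/2 = 1
ψ <-> χ = 1/6 <-> 5/6 = 1/3
χ | φ = 5/6 | 1/2 = 5/6
(ψ <-> χ) -> (χ | φ) = 1/3 -> 5/6 = 1
ψ -> ((ψ <-> χ) -> (χ | φ)) = 1/6 -> 1 = 1
~ψ = ~1/6 = 5/6
ψ & χ = 1/6 & 5/6 = 1/6
~ψ -> (ψ & χ) = 5/6 -> 1/6 = 1/3
(ψ -> ((ψ <-> χ) -> (χ | φ))) | (~ψ -> (ψ & χ)) = 1 | 1/3 = 1
(~~ψ -> (((φ <-> χ) -> χ) <-> φ)) & ((ψ -> ((ψ <-> χ) -> (χ | φ))) | (~ψ -> (ψ & χ))) = 1 & 1 = 1
(~(ψ | ψ) | ((ψ -> χ) & ~ψ)) -> ((~~ψ -> (((φ <-> χ) -> χ) <-> φ)) & ((ψ -> ((ψ <-> χ) -> (χ | φ))) | (~ψ -> (ψ & χ)))) = 5/6 -> 1 = 1
φ | φ = 1/2 | 1/2 = 1/2
χ & φ = 5/6 & 1/2 = 1/2
~(χ & φ) = ~1/2 = 1/2
(φ | φ) -> ~(χ & φ) = 1/2 -> 1/2 = 1
~χ = ~5/6 = 1/6
χ <-> ~χ = 5/6 <-> 1/6 = 1/3
φ <-> ψ = 1/2 <-> 1/6 = 2/3
(φ <-> ψ) -> φ = 2/3 -> 1/2 = 5/6
(χ <-> ~χ) <-> ((φ <-> ψ) -> φ) = 1/3 <-> 5/6 = 1/2
((φ | φ) -> ~(χ & φ)) -> ((χ <-> ~χ) <-> ((φ <-> ψ) -> φ)) = 1 -> 1/2 = 1/2
~(((φ | φ) -> ~(χ & φ)) -> ((χ <-> ~χ) <-> ((φ <-> ψ) -> φ))) = ~1/2 = 1/2
((~(ψ | ψ) | ((ψ -> χ) & ~ψ)) -> ((~~ψ -> (((φ <-> χ) -> χ) <-> φ)) & ((ψ -> ((ψ <-> χ) -> (χ | φ))) | (~ψ -> (ψ & χ))))) -> ~(((φ | φ) -> ~(χ & φ)) -> ((χ <-> ~χ) <-> ((φ <-> ψ) -> φ))) = 1 -> 1/2 = 1/2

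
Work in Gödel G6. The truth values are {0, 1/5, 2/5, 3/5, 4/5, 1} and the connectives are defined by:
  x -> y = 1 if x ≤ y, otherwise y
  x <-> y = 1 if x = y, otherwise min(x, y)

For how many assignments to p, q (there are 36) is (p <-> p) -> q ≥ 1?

6

value 1: 6 assignments (counts)
value 4/5: 6 assignments
value 3/5: 6 assignments
value 2/5: 6 assignments
value 1/5: 6 assignments
value 0: 6 assignments
So 6 of the 36 assignments meet the threshold.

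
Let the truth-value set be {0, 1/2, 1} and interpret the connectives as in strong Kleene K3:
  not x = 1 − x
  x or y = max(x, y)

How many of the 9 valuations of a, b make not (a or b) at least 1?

1

a = 0, b = 0 ↦ 1  ≥
a = 0, b = 1/2 ↦ 1/2  <
a = 0, b = 1 ↦ 0  <
a = 1/2, b = 0 ↦ 1/2  <
a = 1/2, b = 1/2 ↦ 1/2  <
a = 1/2, b = 1 ↦ 0  <
a = 1, b = 0 ↦ 0  <
a = 1, b = 1/2 ↦ 0  <
a = 1, b = 1 ↦ 0  <
So 1 of the 9 assignments meets the threshold.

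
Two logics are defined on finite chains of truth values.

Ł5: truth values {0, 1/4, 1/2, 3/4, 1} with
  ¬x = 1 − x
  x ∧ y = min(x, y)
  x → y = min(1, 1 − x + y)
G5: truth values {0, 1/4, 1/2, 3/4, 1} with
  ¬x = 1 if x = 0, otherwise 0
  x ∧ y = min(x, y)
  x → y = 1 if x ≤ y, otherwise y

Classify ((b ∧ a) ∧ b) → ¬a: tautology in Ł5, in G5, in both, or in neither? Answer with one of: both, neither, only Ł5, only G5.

In Ł5: at a = 3/4, b = 1/2 the value is 3/4 — not a tautology.
In G5: at a = 1/4, b = 1/4 the value is 0 — not a tautology.

neither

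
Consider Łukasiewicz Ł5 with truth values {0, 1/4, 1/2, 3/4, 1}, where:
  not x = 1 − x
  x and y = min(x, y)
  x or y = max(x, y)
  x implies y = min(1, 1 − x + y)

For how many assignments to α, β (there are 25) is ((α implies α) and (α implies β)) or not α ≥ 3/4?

value 1: 15 assignments (counts)
value 3/4: 4 assignments (counts)
value 1/2: 3 assignments
value 1/4: 2 assignments
value 0: 1 assignment
So 19 of the 25 assignments meet the threshold.

19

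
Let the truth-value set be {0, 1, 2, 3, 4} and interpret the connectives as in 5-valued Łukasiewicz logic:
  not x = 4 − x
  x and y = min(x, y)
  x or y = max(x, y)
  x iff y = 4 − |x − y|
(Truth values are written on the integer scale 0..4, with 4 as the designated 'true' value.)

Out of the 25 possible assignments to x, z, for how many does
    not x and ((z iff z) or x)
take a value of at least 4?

value 4: 5 assignments (counts)
value 3: 5 assignments
value 2: 5 assignments
value 1: 5 assignments
value 0: 5 assignments
So 5 of the 25 assignments meet the threshold.

5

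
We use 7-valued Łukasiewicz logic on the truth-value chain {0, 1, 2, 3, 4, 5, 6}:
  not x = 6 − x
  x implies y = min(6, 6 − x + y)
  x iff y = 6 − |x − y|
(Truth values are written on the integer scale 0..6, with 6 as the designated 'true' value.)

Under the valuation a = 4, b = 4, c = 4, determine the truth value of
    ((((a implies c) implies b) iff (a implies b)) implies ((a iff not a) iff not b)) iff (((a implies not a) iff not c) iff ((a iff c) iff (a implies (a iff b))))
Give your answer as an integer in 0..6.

a implies c = 4 implies 4 = 6
(a implies c) implies b = 6 implies 4 = 4
a implies b = 4 implies 4 = 6
((a implies c) implies b) iff (a implies b) = 4 iff 6 = 4
not a = not 4 = 2
a iff not a = 4 iff 2 = 4
not b = not 4 = 2
(a iff not a) iff not b = 4 iff 2 = 4
(((a implies c) implies b) iff (a implies b)) implies ((a iff not a) iff not b) = 4 implies 4 = 6
not a = not 4 = 2
a implies not a = 4 implies 2 = 4
not c = not 4 = 2
(a implies not a) iff not c = 4 iff 2 = 4
a iff c = 4 iff 4 = 6
a iff b = 4 iff 4 = 6
a implies (a iff b) = 4 implies 6 = 6
(a iff c) iff (a implies (a iff b)) = 6 iff 6 = 6
((a implies not a) iff not c) iff ((a iff c) iff (a implies (a iff b))) = 4 iff 6 = 4
((((a implies c) implies b) iff (a implies b)) implies ((a iff not a) iff not b)) iff (((a implies not a) iff not c) iff ((a iff c) iff (a implies (a iff b)))) = 6 iff 4 = 4

4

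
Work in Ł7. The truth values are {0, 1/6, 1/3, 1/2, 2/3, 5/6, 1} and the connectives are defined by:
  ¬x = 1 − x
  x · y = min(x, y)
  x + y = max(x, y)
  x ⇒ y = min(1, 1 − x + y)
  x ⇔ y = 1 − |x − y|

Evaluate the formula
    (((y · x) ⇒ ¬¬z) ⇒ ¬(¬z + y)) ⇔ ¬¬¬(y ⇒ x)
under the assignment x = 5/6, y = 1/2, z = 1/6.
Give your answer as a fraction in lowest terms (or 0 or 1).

y · x = 1/2 · 5/6 = 1/2
¬z = ¬1/6 = 5/6
¬¬z = ¬5/6 = 1/6
(y · x) ⇒ ¬¬z = 1/2 ⇒ 1/6 = 2/3
¬z = ¬1/6 = 5/6
¬z + y = 5/6 + 1/2 = 5/6
¬(¬z + y) = ¬5/6 = 1/6
((y · x) ⇒ ¬¬z) ⇒ ¬(¬z + y) = 2/3 ⇒ 1/6 = 1/2
y ⇒ x = 1/2 ⇒ 5/6 = 1
¬(y ⇒ x) = ¬1 = 0
¬¬(y ⇒ x) = ¬0 = 1
¬¬¬(y ⇒ x) = ¬1 = 0
(((y · x) ⇒ ¬¬z) ⇒ ¬(¬z + y)) ⇔ ¬¬¬(y ⇒ x) = 1/2 ⇔ 0 = 1/2

1/2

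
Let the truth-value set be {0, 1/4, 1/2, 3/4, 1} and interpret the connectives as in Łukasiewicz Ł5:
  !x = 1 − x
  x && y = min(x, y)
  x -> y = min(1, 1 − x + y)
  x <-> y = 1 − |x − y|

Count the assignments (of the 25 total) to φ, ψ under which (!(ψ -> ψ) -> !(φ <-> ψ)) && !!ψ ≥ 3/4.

value 1: 5 assignments (counts)
value 3/4: 5 assignments (counts)
value 1/2: 5 assignments
value 1/4: 5 assignments
value 0: 5 assignments
So 10 of the 25 assignments meet the threshold.

10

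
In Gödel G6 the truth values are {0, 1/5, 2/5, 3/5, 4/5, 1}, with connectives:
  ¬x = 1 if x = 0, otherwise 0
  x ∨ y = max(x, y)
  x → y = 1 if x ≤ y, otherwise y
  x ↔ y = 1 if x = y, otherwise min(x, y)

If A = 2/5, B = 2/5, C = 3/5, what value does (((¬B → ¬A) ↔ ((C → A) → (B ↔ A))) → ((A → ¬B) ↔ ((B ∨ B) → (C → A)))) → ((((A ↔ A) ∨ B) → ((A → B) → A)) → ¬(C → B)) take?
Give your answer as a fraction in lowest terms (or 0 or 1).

¬B = ¬2/5 = 0
¬A = ¬2/5 = 0
¬B → ¬A = 0 → 0 = 1
C → A = 3/5 → 2/5 = 2/5
B ↔ A = 2/5 ↔ 2/5 = 1
(C → A) → (B ↔ A) = 2/5 → 1 = 1
(¬B → ¬A) ↔ ((C → A) → (B ↔ A)) = 1 ↔ 1 = 1
¬B = ¬2/5 = 0
A → ¬B = 2/5 → 0 = 0
B ∨ B = 2/5 ∨ 2/5 = 2/5
C → A = 3/5 → 2/5 = 2/5
(B ∨ B) → (C → A) = 2/5 → 2/5 = 1
(A → ¬B) ↔ ((B ∨ B) → (C → A)) = 0 ↔ 1 = 0
((¬B → ¬A) ↔ ((C → A) → (B ↔ A))) → ((A → ¬B) ↔ ((B ∨ B) → (C → A))) = 1 → 0 = 0
A ↔ A = 2/5 ↔ 2/5 = 1
(A ↔ A) ∨ B = 1 ∨ 2/5 = 1
A → B = 2/5 → 2/5 = 1
(A → B) → A = 1 → 2/5 = 2/5
((A ↔ A) ∨ B) → ((A → B) → A) = 1 → 2/5 = 2/5
C → B = 3/5 → 2/5 = 2/5
¬(C → B) = ¬2/5 = 0
(((A ↔ A) ∨ B) → ((A → B) → A)) → ¬(C → B) = 2/5 → 0 = 0
(((¬B → ¬A) ↔ ((C → A) → (B ↔ A))) → ((A → ¬B) ↔ ((B ∨ B) → (C → A)))) → ((((A ↔ A) ∨ B) → ((A → B) → A)) → ¬(C → B)) = 0 → 0 = 1

1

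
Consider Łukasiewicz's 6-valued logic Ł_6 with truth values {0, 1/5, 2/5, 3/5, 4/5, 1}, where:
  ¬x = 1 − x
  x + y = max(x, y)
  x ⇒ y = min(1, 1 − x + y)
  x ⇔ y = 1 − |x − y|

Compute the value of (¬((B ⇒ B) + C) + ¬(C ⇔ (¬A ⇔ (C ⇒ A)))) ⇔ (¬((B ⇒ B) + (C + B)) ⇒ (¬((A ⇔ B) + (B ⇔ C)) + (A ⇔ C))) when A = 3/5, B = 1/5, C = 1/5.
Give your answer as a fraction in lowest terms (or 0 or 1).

1/5

B ⇒ B = 1/5 ⇒ 1/5 = 1
(B ⇒ B) + C = 1 + 1/5 = 1
¬((B ⇒ B) + C) = ¬1 = 0
¬A = ¬3/5 = 2/5
C ⇒ A = 1/5 ⇒ 3/5 = 1
¬A ⇔ (C ⇒ A) = 2/5 ⇔ 1 = 2/5
C ⇔ (¬A ⇔ (C ⇒ A)) = 1/5 ⇔ 2/5 = 4/5
¬(C ⇔ (¬A ⇔ (C ⇒ A))) = ¬4/5 = 1/5
¬((B ⇒ B) + C) + ¬(C ⇔ (¬A ⇔ (C ⇒ A))) = 0 + 1/5 = 1/5
B ⇒ B = 1/5 ⇒ 1/5 = 1
C + B = 1/5 + 1/5 = 1/5
(B ⇒ B) + (C + B) = 1 + 1/5 = 1
¬((B ⇒ B) + (C + B)) = ¬1 = 0
A ⇔ B = 3/5 ⇔ 1/5 = 3/5
B ⇔ C = 1/5 ⇔ 1/5 = 1
(A ⇔ B) + (B ⇔ C) = 3/5 + 1 = 1
¬((A ⇔ B) + (B ⇔ C)) = ¬1 = 0
A ⇔ C = 3/5 ⇔ 1/5 = 3/5
¬((A ⇔ B) + (B ⇔ C)) + (A ⇔ C) = 0 + 3/5 = 3/5
¬((B ⇒ B) + (C + B)) ⇒ (¬((A ⇔ B) + (B ⇔ C)) + (A ⇔ C)) = 0 ⇒ 3/5 = 1
(¬((B ⇒ B) + C) + ¬(C ⇔ (¬A ⇔ (C ⇒ A)))) ⇔ (¬((B ⇒ B) + (C + B)) ⇒ (¬((A ⇔ B) + (B ⇔ C)) + (A ⇔ C))) = 1/5 ⇔ 1 = 1/5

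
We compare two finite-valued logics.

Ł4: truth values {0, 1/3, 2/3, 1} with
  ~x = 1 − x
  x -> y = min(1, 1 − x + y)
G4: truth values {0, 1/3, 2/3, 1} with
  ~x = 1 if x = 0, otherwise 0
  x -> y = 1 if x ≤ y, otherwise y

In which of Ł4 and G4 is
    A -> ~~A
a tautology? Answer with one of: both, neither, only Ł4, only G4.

In Ł4: every assignment gives 1 — tautology.
In G4: every assignment gives 1 — tautology.

both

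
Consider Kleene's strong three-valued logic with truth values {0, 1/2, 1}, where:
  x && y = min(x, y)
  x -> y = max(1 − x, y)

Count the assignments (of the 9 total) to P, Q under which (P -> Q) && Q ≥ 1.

P = 0, Q = 0 ↦ 0  <
P = 0, Q = 1/2 ↦ 1/2  <
P = 0, Q = 1 ↦ 1  ≥
P = 1/2, Q = 0 ↦ 0  <
P = 1/2, Q = 1/2 ↦ 1/2  <
P = 1/2, Q = 1 ↦ 1  ≥
P = 1, Q = 0 ↦ 0  <
P = 1, Q = 1/2 ↦ 1/2  <
P = 1, Q = 1 ↦ 1  ≥
So 3 of the 9 assignments meet the threshold.

3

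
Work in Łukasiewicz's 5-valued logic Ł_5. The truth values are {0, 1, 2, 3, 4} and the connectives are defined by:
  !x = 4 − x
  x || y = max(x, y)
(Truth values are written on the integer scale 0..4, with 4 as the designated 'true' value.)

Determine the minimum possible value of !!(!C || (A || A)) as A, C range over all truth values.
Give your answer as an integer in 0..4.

0

Take A = 0, C = 4:
!C = !4 = 0
A || A = 0 || 0 = 0
!C || (A || A) = 0 || 0 = 0
!(!C || (A || A)) = !0 = 4
!!(!C || (A || A)) = !4 = 0
No assignment yields a value below 0, so this is the minimum.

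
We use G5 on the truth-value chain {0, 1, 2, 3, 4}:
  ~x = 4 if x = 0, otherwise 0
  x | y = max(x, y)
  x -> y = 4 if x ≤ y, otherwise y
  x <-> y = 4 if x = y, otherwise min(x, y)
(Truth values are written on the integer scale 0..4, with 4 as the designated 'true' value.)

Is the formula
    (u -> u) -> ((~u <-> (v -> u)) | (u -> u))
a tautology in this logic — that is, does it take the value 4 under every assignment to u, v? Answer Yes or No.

At u = 0, v = 3, for instance:
u -> u = 0 -> 0 = 4
~u = ~0 = 4
v -> u = 3 -> 0 = 0
~u <-> (v -> u) = 4 <-> 0 = 0
(~u <-> (v -> u)) | (u -> u) = 0 | 4 = 4
(u -> u) -> ((~u <-> (v -> u)) | (u -> u)) = 4 -> 4 = 4
and checking the remaining 24 assignments likewise gives ≥ 4 in every case.

Yes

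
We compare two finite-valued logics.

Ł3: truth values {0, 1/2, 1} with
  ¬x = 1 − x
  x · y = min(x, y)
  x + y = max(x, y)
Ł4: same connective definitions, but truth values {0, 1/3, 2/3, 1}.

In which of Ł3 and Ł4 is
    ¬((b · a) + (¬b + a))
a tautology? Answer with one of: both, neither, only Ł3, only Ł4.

neither

In Ł3: at a = 0, b = 0 the value is 0 — not a tautology.
In Ł4: at a = 0, b = 0 the value is 0 — not a tautology.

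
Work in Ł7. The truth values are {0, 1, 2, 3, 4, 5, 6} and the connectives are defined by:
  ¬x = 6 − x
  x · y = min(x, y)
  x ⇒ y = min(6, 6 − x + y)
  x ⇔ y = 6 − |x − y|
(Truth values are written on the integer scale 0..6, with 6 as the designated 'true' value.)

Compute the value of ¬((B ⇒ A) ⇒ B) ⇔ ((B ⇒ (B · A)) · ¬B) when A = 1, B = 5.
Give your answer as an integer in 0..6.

5

B ⇒ A = 5 ⇒ 1 = 2
(B ⇒ A) ⇒ B = 2 ⇒ 5 = 6
¬((B ⇒ A) ⇒ B) = ¬6 = 0
B · A = 5 · 1 = 1
B ⇒ (B · A) = 5 ⇒ 1 = 2
¬B = ¬5 = 1
(B ⇒ (B · A)) · ¬B = 2 · 1 = 1
¬((B ⇒ A) ⇒ B) ⇔ ((B ⇒ (B · A)) · ¬B) = 0 ⇔ 1 = 5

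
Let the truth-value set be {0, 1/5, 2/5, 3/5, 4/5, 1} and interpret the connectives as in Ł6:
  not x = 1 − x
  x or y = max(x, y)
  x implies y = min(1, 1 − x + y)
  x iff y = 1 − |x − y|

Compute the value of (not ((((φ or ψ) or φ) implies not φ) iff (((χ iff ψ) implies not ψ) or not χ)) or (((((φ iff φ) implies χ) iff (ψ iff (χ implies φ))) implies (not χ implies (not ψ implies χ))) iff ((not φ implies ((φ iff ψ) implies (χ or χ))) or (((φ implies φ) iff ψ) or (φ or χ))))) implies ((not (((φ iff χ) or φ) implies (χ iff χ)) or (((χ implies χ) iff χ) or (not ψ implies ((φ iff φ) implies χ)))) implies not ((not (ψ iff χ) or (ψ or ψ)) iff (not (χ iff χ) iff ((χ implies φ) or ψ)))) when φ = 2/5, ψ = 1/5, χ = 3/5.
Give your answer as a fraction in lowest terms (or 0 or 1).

φ or ψ = 2/5 or 1/5 = 2/5
(φ or ψ) or φ = 2/5 or 2/5 = 2/5
not φ = not 2/5 = 3/5
((φ or ψ) or φ) implies not φ = 2/5 implies 3/5 = 1
χ iff ψ = 3/5 iff 1/5 = 3/5
not ψ = not 1/5 = 4/5
(χ iff ψ) implies not ψ = 3/5 implies 4/5 = 1
not χ = not 3/5 = 2/5
((χ iff ψ) implies not ψ) or not χ = 1 or 2/5 = 1
(((φ or ψ) or φ) implies not φ) iff (((χ iff ψ) implies not ψ) or not χ) = 1 iff 1 = 1
not ((((φ or ψ) or φ) implies not φ) iff (((χ iff ψ) implies not ψ) or not χ)) = not 1 = 0
φ iff φ = 2/5 iff 2/5 = 1
(φ iff φ) implies χ = 1 implies 3/5 = 3/5
χ implies φ = 3/5 implies 2/5 = 4/5
ψ iff (χ implies φ) = 1/5 iff 4/5 = 2/5
((φ iff φ) implies χ) iff (ψ iff (χ implies φ)) = 3/5 iff 2/5 = 4/5
not χ = not 3/5 = 2/5
not ψ = not 1/5 = 4/5
not ψ implies χ = 4/5 implies 3/5 = 4/5
not χ implies (not ψ implies χ) = 2/5 implies 4/5 = 1
(((φ iff φ) implies χ) iff (ψ iff (χ implies φ))) implies (not χ implies (not ψ implies χ)) = 4/5 implies 1 = 1
not φ = not 2/5 = 3/5
φ iff ψ = 2/5 iff 1/5 = 4/5
χ or χ = 3/5 or 3/5 = 3/5
(φ iff ψ) implies (χ or χ) = 4/5 implies 3/5 = 4/5
not φ implies ((φ iff ψ) implies (χ or χ)) = 3/5 implies 4/5 = 1
φ implies φ = 2/5 implies 2/5 = 1
(φ implies φ) iff ψ = 1 iff 1/5 = 1/5
φ or χ = 2/5 or 3/5 = 3/5
((φ implies φ) iff ψ) or (φ or χ) = 1/5 or 3/5 = 3/5
(not φ implies ((φ iff ψ) implies (χ or χ))) or (((φ implies φ) iff ψ) or (φ or χ)) = 1 or 3/5 = 1
((((φ iff φ) implies χ) iff (ψ iff (χ implies φ))) implies (not χ implies (not ψ implies χ))) iff ((not φ implies ((φ iff ψ) implies (χ or χ))) or (((φ implies φ) iff ψ) or (φ or χ))) = 1 iff 1 = 1
not ((((φ or ψ) or φ) implies not φ) iff (((χ iff ψ) implies not ψ) or not χ)) or (((((φ iff φ) implies χ) iff (ψ iff (χ implies φ))) implies (not χ implies (not ψ implies χ))) iff ((not φ implies ((φ iff ψ) implies (χ or χ))) or (((φ implies φ) iff ψ) or (φ or χ)))) = 0 or 1 = 1
φ iff χ = 2/5 iff 3/5 = 4/5
(φ iff χ) or φ = 4/5 or 2/5 = 4/5
χ iff χ = 3/5 iff 3/5 = 1
((φ iff χ) or φ) implies (χ iff χ) = 4/5 implies 1 = 1
not (((φ iff χ) or φ) implies (χ iff χ)) = not 1 = 0
χ implies χ = 3/5 implies 3/5 = 1
(χ implies χ) iff χ = 1 iff 3/5 = 3/5
not ψ = not 1/5 = 4/5
φ iff φ = 2/5 iff 2/5 = 1
(φ iff φ) implies χ = 1 implies 3/5 = 3/5
not ψ implies ((φ iff φ) implies χ) = 4/5 implies 3/5 = 4/5
((χ implies χ) iff χ) or (not ψ implies ((φ iff φ) implies χ)) = 3/5 or 4/5 = 4/5
not (((φ iff χ) or φ) implies (χ iff χ)) or (((χ implies χ) iff χ) or (not ψ implies ((φ iff φ) implies χ))) = 0 or 4/5 = 4/5
ψ iff χ = 1/5 iff 3/5 = 3/5
not (ψ iff χ) = not 3/5 = 2/5
ψ or ψ = 1/5 or 1/5 = 1/5
not (ψ iff χ) or (ψ or ψ) = 2/5 or 1/5 = 2/5
χ iff χ = 3/5 iff 3/5 = 1
not (χ iff χ) = not 1 = 0
χ implies φ = 3/5 implies 2/5 = 4/5
(χ implies φ) or ψ = 4/5 or 1/5 = 4/5
not (χ iff χ) iff ((χ implies φ) or ψ) = 0 iff 4/5 = 1/5
(not (ψ iff χ) or (ψ or ψ)) iff (not (χ iff χ) iff ((χ implies φ) or ψ)) = 2/5 iff 1/5 = 4/5
not ((not (ψ iff χ) or (ψ or ψ)) iff (not (χ iff χ) iff ((χ implies φ) or ψ))) = not 4/5 = 1/5
(not (((φ iff χ) or φ) implies (χ iff χ)) or (((χ implies χ) iff χ) or (not ψ implies ((φ iff φ) implies χ)))) implies not ((not (ψ iff χ) or (ψ or ψ)) iff (not (χ iff χ) iff ((χ implies φ) or ψ))) = 4/5 implies 1/5 = 2/5
(not ((((φ or ψ) or φ) implies not φ) iff (((χ iff ψ) implies not ψ) or not χ)) or (((((φ iff φ) implies χ) iff (ψ iff (χ implies φ))) implies (not χ implies (not ψ implies χ))) iff ((not φ implies ((φ iff ψ) implies (χ or χ))) or (((φ implies φ) iff ψ) or (φ or χ))))) implies ((not (((φ iff χ) or φ) implies (χ iff χ)) or (((χ implies χ) iff χ) or (not ψ implies ((φ iff φ) implies χ)))) implies not ((not (ψ iff χ) or (ψ or ψ)) iff (not (χ iff χ) iff ((χ implies φ) or ψ)))) = 1 implies 2/5 = 2/5

2/5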